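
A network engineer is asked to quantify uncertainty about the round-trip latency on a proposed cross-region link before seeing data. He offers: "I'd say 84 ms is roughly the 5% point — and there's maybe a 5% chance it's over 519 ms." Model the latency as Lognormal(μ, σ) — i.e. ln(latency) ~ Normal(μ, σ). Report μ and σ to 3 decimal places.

μ ≈ 5.341, σ ≈ 0.554

If T ~ Lognormal(μ,σ) then ln T ~ Normal(μ,σ), so the p-quantile of ln T is μ + z_p·σ.
ln(84) = 4.431 and ln(519) = 6.252; z_{0.05} = -1.645, z_{0.95} = 1.645.
σ = (6.252 − 4.431)/(1.645 − (-1.645)) = 0.554.
μ = 4.431 − (-1.645)·0.554 = 5.341.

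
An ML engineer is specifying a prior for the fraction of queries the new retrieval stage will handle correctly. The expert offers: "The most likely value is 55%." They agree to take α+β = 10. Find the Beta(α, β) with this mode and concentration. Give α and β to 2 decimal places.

α = 5.40, β = 4.60

For α,β > 1 the Beta mode is (α−1)/(α+β−2). With α+β = 10, the mode is (α−1)/8.
Set (α−1)/8 = 0.55 → α = 1 + 0.55·8 = 5.40.
β = 10 − α = 4.60.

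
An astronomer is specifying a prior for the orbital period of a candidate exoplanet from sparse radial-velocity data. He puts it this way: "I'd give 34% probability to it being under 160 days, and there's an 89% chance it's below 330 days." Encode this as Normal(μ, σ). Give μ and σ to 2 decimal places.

The p-quantile of Normal(μ,σ) is μ + z_p·σ, with z_{0.34} = -0.4125 and z_{0.89} = 1.227.
Eliminate σ: μ = (z₂·x₁ − z₁·x₂)/(z₂ − z₁) = (1.227·160 − (-0.4125)·330)/1.639 = 202.78.
Then σ = (x₂ − x₁)/(z₂ − z₁) = (330 − 160)/1.639 = 103.72.

μ = 202.78, σ = 103.72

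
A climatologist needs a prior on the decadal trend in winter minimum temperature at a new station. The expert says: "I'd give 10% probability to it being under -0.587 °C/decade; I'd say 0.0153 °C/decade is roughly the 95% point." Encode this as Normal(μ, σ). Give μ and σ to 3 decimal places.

μ = -0.323, σ = 0.206

The p-quantile of Normal(μ,σ) is μ + z_p·σ, with z_{0.1} = -1.282 and z_{0.95} = 1.645.
Eliminate σ: μ = (z₂·x₁ − z₁·x₂)/(z₂ − z₁) = (1.645·-0.587 − (-1.282)·0.0153)/2.926 = -0.323.
Then σ = (x₂ − x₁)/(z₂ − z₁) = (0.0153 − -0.587)/2.926 = 0.206.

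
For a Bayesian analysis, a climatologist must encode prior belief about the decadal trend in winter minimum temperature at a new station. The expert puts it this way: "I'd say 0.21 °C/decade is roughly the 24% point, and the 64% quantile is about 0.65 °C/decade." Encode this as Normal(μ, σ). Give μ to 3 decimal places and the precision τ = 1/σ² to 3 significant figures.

For Normal(μ,σ), the p-quantile is μ + z_p·σ. Here z_{0.24} = -0.7063, z_{0.64} = 0.3585.
So 0.21 = μ − 0.7063σ and 0.65 = μ + 0.3585σ.
Subtracting: σ = (0.65 − 0.21)/(0.3585 − (-0.7063)) = 0.413.
Then μ = 0.21 − (-0.7063)·0.413 = 0.502.
Precision τ = 1/σ² = 1/0.4132² = 5.86.

μ = 0.502, τ = 5.86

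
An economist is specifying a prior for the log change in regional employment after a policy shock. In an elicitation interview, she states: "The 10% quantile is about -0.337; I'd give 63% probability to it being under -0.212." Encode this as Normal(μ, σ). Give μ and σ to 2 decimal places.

The p-quantile of Normal(μ,σ) is μ + z_p·σ, with z_{0.1} = -1.282 and z_{0.63} = 0.3319.
Eliminate σ: μ = (z₂·x₁ − z₁·x₂)/(z₂ − z₁) = (0.3319·-0.337 − (-1.282)·-0.212)/1.613 = -0.24.
Then σ = (x₂ − x₁)/(z₂ − z₁) = (-0.212 − -0.337)/1.613 = 0.08.

μ = -0.24, σ = 0.08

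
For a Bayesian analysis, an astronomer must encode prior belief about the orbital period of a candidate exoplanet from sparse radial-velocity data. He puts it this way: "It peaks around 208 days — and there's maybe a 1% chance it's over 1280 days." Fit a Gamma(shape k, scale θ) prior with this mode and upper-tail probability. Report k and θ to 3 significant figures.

k ≈ 2.11, θ ≈ 187

Gamma(k,θ) with k>1 has mode (k−1)θ, so θ = 208/(k−1).
Need P(X < 1280) = 0.99 with θ tied to k this way. Start at k = 2, θ = 208: P(X<1280) ≈ 0.985.
Too low — raise k to concentrate. Iterating converges to k ≈ 2.11.
Then θ = 208/(2.11−1) ≈ 187.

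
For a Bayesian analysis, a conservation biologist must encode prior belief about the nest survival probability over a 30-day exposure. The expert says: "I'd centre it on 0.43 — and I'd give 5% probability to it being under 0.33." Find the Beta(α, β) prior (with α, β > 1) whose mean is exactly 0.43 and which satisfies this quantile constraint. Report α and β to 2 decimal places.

α ≈ 27.43, β ≈ 36.36

With mean 0.43 fixed, write α = 0.43s, β = 0.57s where s = α+β.
Need P(θ < 0.33) = 0.05 under Beta(0.43s, 0.57s). Normal approximation: (q−m)/√(m(1−m)/s) ≈ z_{0.05} = -1.64, so s ≈ 0.43·0.57·(-1.64)²/(0.33−0.43)² = 66.3.
At s = 66.3: P(θ<0.33) ≈ 0.047. Adjusting to match 0.05 gives s ≈ 63.79.
So α = 0.43·63.79 ≈ 27.43, β = 0.57·63.79 ≈ 36.36.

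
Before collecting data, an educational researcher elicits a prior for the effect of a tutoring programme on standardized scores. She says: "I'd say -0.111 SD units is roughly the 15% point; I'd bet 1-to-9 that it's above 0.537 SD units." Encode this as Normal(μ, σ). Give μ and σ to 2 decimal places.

μ = 0.18, σ = 0.28

For Normal(μ,σ), the p-quantile is μ + z_p·σ. Here z_{0.15} = -1.036, z_{0.9} = 1.282.
So -0.111 = μ − 1.036σ and 0.537 = μ + 1.282σ.
Subtracting: σ = (0.537 − -0.111)/(1.282 − (-1.036)) = 0.28.
Then μ = -0.111 − (-1.036)·0.28 = 0.18.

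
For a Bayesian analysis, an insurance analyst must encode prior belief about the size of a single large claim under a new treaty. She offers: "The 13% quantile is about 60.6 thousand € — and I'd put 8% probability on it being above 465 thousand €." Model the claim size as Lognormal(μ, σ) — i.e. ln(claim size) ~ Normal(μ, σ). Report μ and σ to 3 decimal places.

If T ~ Lognormal(μ,σ) then ln T ~ Normal(μ,σ), so the p-quantile of ln T is μ + z_p·σ.
ln(60.6) = 4.104 and ln(465) = 6.142; z_{0.13} = -1.126, z_{0.92} = 1.405.
σ = (6.142 − 4.104)/(1.405 − (-1.126)) = 0.805.
μ = 4.104 − (-1.126)·0.805 = 5.011.

μ ≈ 5.011, σ ≈ 0.805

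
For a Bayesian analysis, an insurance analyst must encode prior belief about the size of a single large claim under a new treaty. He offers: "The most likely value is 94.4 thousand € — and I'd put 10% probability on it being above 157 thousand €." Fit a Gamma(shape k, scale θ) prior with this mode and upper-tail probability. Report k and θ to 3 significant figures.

k ≈ 8.3, θ ≈ 12.9

Gamma(k,θ) with k>1 has mode (k−1)θ, so θ = 94.4/(k−1).
Need P(X < 157) = 0.9 with θ tied to k this way. Start at k = 2, θ = 94.4: P(X<157) ≈ 0.495.
Too low — raise k to concentrate. Iterating converges to k ≈ 8.3.
Then θ = 94.4/(8.3−1) ≈ 12.9.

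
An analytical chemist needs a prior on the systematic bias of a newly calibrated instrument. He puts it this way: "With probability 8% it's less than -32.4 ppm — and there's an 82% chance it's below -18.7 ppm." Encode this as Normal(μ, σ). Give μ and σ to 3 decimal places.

The p-quantile of Normal(μ,σ) is μ + z_p·σ, with z_{0.08} = -1.405 and z_{0.82} = 0.9154.
Eliminate σ: μ = (z₂·x₁ − z₁·x₂)/(z₂ − z₁) = (0.9154·-32.4 − (-1.405)·-18.7)/2.32 = -24.104.
Then σ = (x₂ − x₁)/(z₂ − z₁) = (-18.7 − -32.4)/2.32 = 5.904.

μ = -24.104, σ = 5.904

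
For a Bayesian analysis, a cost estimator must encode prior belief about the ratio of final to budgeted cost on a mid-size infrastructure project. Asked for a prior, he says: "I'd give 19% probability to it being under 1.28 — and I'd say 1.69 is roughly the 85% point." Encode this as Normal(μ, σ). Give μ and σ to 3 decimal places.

The p-quantile of Normal(μ,σ) is μ + z_p·σ, with z_{0.19} = -0.8779 and z_{0.85} = 1.036.
Eliminate σ: μ = (z₂·x₁ − z₁·x₂)/(z₂ − z₁) = (1.036·1.28 − (-0.8779)·1.69)/1.914 = 1.468.
Then σ = (x₂ − x₁)/(z₂ − z₁) = (1.69 − 1.28)/1.914 = 0.214.

μ = 1.468, σ = 0.214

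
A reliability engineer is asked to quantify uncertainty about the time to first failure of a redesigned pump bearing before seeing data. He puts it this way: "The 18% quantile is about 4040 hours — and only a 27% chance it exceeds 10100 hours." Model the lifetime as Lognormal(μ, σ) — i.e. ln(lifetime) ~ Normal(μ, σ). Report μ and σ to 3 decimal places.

μ ≈ 8.853, σ ≈ 0.600

If T ~ Lognormal(μ,σ) then ln T ~ Normal(μ,σ), so the p-quantile of ln T is μ + z_p·σ.
ln(4040) = 8.304 and ln(10100) = 9.22; z_{0.18} = -0.9154, z_{0.73} = 0.6128.
σ = (9.22 − 8.304)/(0.6128 − (-0.9154)) = 0.600.
μ = 8.304 − (-0.9154)·0.600 = 8.853.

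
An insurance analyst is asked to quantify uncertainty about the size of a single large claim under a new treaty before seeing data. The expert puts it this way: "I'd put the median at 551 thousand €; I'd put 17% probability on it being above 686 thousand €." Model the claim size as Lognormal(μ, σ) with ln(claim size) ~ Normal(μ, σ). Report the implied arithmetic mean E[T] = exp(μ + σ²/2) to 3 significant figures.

E[T] ≈ 566 thousand €

If T ~ Lognormal(μ,σ) then ln T ~ Normal(μ,σ), so the p-quantile of ln T is μ + z_p·σ.
ln(551) = 6.312 and ln(686) = 6.531; z_{0.5} = 0, z_{0.83} = 0.9542.
σ = (6.531 − 6.312)/(0.9542 − (0)) = 0.230.
μ = 6.312 − (0)·0.230 = 6.312.
E[T] = exp(μ + σ²/2) = exp(6.312 + 0.0264) = 566 thousand €.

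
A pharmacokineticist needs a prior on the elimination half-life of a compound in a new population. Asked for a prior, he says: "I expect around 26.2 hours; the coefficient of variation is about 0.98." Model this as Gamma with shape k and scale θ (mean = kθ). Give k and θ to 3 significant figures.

For Gamma(k, scale θ): mean = kθ, variance = kθ², so CV = 1/√k.
CV = 0.98, hence k = 1/CV² = 1.04.
Then θ = mean/k = 26.2/1.04 = 25.2.

k ≈ 1.04, θ ≈ 25.2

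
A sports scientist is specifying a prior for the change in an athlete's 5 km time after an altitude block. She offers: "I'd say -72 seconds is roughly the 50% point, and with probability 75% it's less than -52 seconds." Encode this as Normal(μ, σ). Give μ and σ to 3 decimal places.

μ = -72.000, σ = 29.652

The p-quantile of Normal(μ,σ) is μ + z_p·σ, with z_{0.5} = 0 and z_{0.75} = 0.6745.
Eliminate σ: μ = (z₂·x₁ − z₁·x₂)/(z₂ − z₁) = (0.6745·-72 − (0)·-52)/0.6745 = -72.000.
Then σ = (x₂ − x₁)/(z₂ − z₁) = (-52 − -72)/0.6745 = 29.652.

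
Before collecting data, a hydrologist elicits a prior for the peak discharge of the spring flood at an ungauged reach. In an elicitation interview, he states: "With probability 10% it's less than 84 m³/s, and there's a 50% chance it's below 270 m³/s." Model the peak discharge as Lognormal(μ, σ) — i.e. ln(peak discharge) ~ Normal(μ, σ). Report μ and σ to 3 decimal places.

If T ~ Lognormal(μ,σ) then ln T ~ Normal(μ,σ), so the p-quantile of ln T is μ + z_p·σ.
ln(84) = 4.431 and ln(270) = 5.598; z_{0.1} = -1.282, z_{0.5} = 0.
σ = (5.598 − 4.431)/(0 − (-1.282)) = 0.911.
μ = 4.431 − (-1.282)·0.911 = 5.598.

μ ≈ 5.598, σ ≈ 0.911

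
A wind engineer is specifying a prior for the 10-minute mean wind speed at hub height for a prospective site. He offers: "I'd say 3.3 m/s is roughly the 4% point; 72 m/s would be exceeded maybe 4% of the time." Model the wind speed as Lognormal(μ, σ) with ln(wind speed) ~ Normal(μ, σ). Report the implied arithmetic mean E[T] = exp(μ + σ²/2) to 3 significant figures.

E[T] ≈ 22.7 m/s

If T ~ Lognormal(μ,σ) then ln T ~ Normal(μ,σ), so the p-quantile of ln T is μ + z_p·σ.
ln(3.3) = 1.194 and ln(72) = 4.277; z_{0.04} = -1.751, z_{0.96} = 1.751.
σ = (4.277 − 1.194)/(1.751 − (-1.751)) = 0.880.
μ = 1.194 − (-1.751)·0.880 = 2.735.
E[T] = exp(μ + σ²/2) = exp(2.735 + 0.3876) = 22.7 m/s.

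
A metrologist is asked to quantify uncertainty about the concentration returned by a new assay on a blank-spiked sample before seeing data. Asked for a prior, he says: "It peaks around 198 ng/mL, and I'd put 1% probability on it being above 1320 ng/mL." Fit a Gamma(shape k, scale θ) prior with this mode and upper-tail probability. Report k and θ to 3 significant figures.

Gamma(k,θ) with k>1 has mode (k−1)θ, so θ = 198/(k−1).
Need P(X < 1320) = 0.99 with θ tied to k this way. Start at k = 2, θ = 198: P(X<1320) ≈ 0.990.
Too high — lower k to spread out. Iterating converges to k ≈ 1.99.
Then θ = 198/(1.99−1) ≈ 199.

k ≈ 1.99, θ ≈ 199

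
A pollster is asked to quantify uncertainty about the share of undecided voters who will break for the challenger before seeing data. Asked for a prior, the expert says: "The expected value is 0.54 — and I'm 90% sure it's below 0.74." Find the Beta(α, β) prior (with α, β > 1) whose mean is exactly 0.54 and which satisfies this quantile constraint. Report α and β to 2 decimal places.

α ≈ 5.19, β ≈ 4.42

With mean 0.54 fixed, write α = 0.54s, β = 0.46s where s = α+β.
Need P(θ < 0.74) = 0.9 under Beta(0.54s, 0.46s). Normal approximation: (q−m)/√(m(1−m)/s) ≈ z_{0.9} = 1.28, so s ≈ 0.54·0.46·(1.28)²/(0.74−0.54)² = 10.2.
At s = 10.2: P(θ<0.74) ≈ 0.907. Adjusting to match 0.9 gives s ≈ 9.62.
So α = 0.54·9.62 ≈ 5.19, β = 0.46·9.62 ≈ 4.42.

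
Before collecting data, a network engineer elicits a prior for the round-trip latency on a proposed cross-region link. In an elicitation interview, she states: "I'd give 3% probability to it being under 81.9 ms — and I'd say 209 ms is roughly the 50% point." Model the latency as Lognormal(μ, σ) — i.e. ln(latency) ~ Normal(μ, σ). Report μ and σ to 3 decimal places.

If T ~ Lognormal(μ,σ) then ln T ~ Normal(μ,σ), so the p-quantile of ln T is μ + z_p·σ.
ln(81.9) = 4.405 and ln(209) = 5.342; z_{0.03} = -1.881, z_{0.5} = 0.
σ = (5.342 − 4.405)/(0 − (-1.881)) = 0.498.
μ = 4.405 − (-1.881)·0.498 = 5.342.

μ ≈ 5.342, σ ≈ 0.498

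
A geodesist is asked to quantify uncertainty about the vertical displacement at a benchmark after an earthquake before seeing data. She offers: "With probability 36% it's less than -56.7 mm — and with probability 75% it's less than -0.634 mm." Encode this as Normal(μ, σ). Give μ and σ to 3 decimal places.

The p-quantile of Normal(μ,σ) is μ + z_p·σ, with z_{0.36} = -0.3585 and z_{0.75} = 0.6745.
Eliminate σ: μ = (z₂·x₁ − z₁·x₂)/(z₂ − z₁) = (0.6745·-56.7 − (-0.3585)·-0.634)/1.033 = -37.244.
Then σ = (x₂ − x₁)/(z₂ − z₁) = (-0.634 − -56.7)/1.033 = 54.278.

μ = -37.244, σ = 54.278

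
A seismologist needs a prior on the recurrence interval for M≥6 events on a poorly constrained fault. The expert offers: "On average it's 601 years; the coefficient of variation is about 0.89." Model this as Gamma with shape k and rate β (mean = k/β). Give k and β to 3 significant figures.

For Gamma(k, rate β): mean = k/β, variance = k/β², so CV = 1/√k.
CV = 0.89, hence k = 1/CV² = 1.26.
Then β = k/mean = 1.26/601 = 0.0021.

k ≈ 1.26, β ≈ 0.0021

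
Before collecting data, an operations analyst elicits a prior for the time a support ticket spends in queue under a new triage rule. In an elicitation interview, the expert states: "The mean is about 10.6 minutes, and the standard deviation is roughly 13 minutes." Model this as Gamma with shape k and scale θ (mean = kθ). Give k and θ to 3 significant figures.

k ≈ 0.665, θ ≈ 15.9

For Gamma(k, scale θ): mean = kθ, variance = kθ², so CV = 1/√k.
CV = SD/mean = 13/10.6 = 1.226, hence k = 1/CV² = 0.665.
Then θ = mean/k = 10.6/0.665 = 15.9.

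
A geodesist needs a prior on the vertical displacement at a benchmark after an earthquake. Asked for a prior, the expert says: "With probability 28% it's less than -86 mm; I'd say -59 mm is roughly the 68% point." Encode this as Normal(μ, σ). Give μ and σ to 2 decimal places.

For Normal(μ,σ), the p-quantile is μ + z_p·σ. Here z_{0.28} = -0.5828, z_{0.68} = 0.4677.
So -86 = μ − 0.5828σ and -59 = μ + 0.4677σ.
Subtracting: σ = (-59 − -86)/(0.4677 − (-0.5828)) = 25.70.
Then μ = -86 − (-0.5828)·25.70 = -71.02.

μ = -71.02, σ = 25.70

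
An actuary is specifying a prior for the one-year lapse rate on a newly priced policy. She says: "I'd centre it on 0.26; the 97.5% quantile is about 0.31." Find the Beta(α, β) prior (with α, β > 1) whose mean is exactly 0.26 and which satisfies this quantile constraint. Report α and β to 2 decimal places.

α ≈ 81.12, β ≈ 230.89

With mean 0.26 fixed, write α = 0.26s, β = 0.74s where s = α+β.
Need P(θ < 0.31) = 0.975 under Beta(0.26s, 0.74s). Normal approximation: (q−m)/√(m(1−m)/s) ≈ z_{0.975} = 1.96, so s ≈ 0.26·0.74·(1.96)²/(0.31−0.26)² = 295.6.
At s = 295.6: P(θ<0.31) ≈ 0.972. Adjusting to match 0.975 gives s ≈ 312.02.
So α = 0.26·312.02 ≈ 81.12, β = 0.74·312.02 ≈ 230.89.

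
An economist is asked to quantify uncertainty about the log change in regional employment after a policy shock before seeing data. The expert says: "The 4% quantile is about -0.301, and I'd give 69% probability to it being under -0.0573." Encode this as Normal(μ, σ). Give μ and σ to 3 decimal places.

μ = -0.111, σ = 0.108

For Normal(μ,σ), the p-quantile is μ + z_p·σ. Here z_{0.04} = -1.751, z_{0.69} = 0.4959.
So -0.301 = μ − 1.751σ and -0.0573 = μ + 0.4959σ.
Subtracting: σ = (-0.0573 − -0.301)/(0.4959 − (-1.751)) = 0.108.
Then μ = -0.301 − (-1.751)·0.108 = -0.111.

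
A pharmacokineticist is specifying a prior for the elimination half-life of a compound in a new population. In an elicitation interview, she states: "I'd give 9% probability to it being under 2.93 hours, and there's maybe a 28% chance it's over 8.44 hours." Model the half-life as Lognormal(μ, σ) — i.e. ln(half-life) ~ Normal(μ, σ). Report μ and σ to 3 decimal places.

μ ≈ 1.812, σ ≈ 0.550

If T ~ Lognormal(μ,σ) then ln T ~ Normal(μ,σ), so the p-quantile of ln T is μ + z_p·σ.
ln(2.93) = 1.075 and ln(8.44) = 2.133; z_{0.09} = -1.341, z_{0.72} = 0.5828.
σ = (2.133 − 1.075)/(0.5828 − (-1.341)) = 0.550.
μ = 1.075 − (-1.341)·0.550 = 1.812.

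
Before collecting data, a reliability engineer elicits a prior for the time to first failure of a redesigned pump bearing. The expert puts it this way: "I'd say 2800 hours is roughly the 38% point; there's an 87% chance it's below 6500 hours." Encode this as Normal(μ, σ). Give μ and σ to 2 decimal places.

The p-quantile of Normal(μ,σ) is μ + z_p·σ, with z_{0.38} = -0.3055 and z_{0.87} = 1.126.
Eliminate σ: μ = (z₂·x₁ − z₁·x₂)/(z₂ − z₁) = (1.126·2800 − (-0.3055)·6500)/1.432 = 3589.37.
Then σ = (x₂ − x₁)/(z₂ − z₁) = (6500 − 2800)/1.432 = 2584.03.

μ = 3589.37, σ = 2584.03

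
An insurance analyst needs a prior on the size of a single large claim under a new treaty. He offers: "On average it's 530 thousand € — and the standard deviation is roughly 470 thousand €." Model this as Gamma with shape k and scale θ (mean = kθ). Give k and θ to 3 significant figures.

k ≈ 1.27, θ ≈ 417

For Gamma(k, scale θ): mean = kθ, variance = kθ², so CV = 1/√k.
CV = SD/mean = 470/530 = 0.8868, hence k = 1/CV² = 1.27.
Then θ = mean/k = 530/1.27 = 417.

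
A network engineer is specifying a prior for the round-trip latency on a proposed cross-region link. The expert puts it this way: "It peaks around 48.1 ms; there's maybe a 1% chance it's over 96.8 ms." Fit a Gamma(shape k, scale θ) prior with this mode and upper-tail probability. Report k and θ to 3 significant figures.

k ≈ 11, θ ≈ 4.8

Gamma(k,θ) with k>1 has mode (k−1)θ, so θ = 48.1/(k−1).
Need P(X < 96.8) = 0.99 with θ tied to k this way. Start at k = 2, θ = 48.1: P(X<96.8) ≈ 0.597.
Too low — raise k to concentrate. Iterating converges to k ≈ 11.
Then θ = 48.1/(11−1) ≈ 4.8.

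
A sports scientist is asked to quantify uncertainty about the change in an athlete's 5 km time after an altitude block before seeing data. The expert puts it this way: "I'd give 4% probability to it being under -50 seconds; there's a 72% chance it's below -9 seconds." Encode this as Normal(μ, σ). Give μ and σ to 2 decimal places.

μ = -19.24, σ = 17.57

For Normal(μ,σ), the p-quantile is μ + z_p·σ. Here z_{0.04} = -1.751, z_{0.72} = 0.5828.
So -50 = μ − 1.751σ and -9 = μ + 0.5828σ.
Subtracting: σ = (-9 − -50)/(0.5828 − (-1.751)) = 17.57.
Then μ = -50 − (-1.751)·17.57 = -19.24.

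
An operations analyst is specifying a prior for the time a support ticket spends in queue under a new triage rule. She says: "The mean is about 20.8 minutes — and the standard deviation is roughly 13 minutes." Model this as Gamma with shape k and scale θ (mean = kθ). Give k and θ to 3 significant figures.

k ≈ 2.56, θ ≈ 8.12

For Gamma(k, scale θ): mean = kθ, variance = kθ², so CV = 1/√k.
CV = SD/mean = 13/20.8 = 0.625, hence k = 1/CV² = 2.56.
Then θ = mean/k = 20.8/2.56 = 8.12.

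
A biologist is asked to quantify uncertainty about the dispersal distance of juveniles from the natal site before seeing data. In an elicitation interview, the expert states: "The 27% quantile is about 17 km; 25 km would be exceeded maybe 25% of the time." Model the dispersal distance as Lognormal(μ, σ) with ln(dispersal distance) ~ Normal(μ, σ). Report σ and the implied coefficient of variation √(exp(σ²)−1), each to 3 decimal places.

If T ~ Lognormal(μ,σ) then ln T ~ Normal(μ,σ), so the p-quantile of ln T is μ + z_p·σ.
ln(17) = 2.833 and ln(25) = 3.219; z_{0.27} = -0.6128, z_{0.75} = 0.6745.
σ = (3.219 − 2.833)/(0.6745 − (-0.6128)) = 0.300.
μ = 2.833 − (-0.6128)·0.300 = 3.017.
CV = √(exp(σ²)−1) = √(exp(0.0898)−1) = 0.306.

σ ≈ 0.300, CV ≈ 0.306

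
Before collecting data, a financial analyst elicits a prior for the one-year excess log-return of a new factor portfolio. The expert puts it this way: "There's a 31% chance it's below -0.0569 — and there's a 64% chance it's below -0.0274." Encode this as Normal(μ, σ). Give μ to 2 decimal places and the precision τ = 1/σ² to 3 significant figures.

μ = -0.04, τ = 839

The p-quantile of Normal(μ,σ) is μ + z_p·σ, with z_{0.31} = -0.4959 and z_{0.64} = 0.3585.
Eliminate σ: μ = (z₂·x₁ − z₁·x₂)/(z₂ − z₁) = (0.3585·-0.0569 − (-0.4959)·-0.0274)/0.8543 = -0.04.
Then σ = (x₂ − x₁)/(z₂ − z₁) = (-0.0274 − -0.0569)/0.8543 = 0.03.
Precision τ = 1/σ² = 1/0.03453² = 839.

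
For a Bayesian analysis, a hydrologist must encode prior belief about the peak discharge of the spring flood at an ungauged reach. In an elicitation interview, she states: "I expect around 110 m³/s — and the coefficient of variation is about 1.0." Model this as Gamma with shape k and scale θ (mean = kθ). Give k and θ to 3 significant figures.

k ≈ 1, θ ≈ 110

For Gamma(k, scale θ): mean = kθ, variance = kθ², so CV = 1/√k.
CV = 1.0, hence k = 1/CV² = 1.
Then θ = mean/k = 110/1 = 110.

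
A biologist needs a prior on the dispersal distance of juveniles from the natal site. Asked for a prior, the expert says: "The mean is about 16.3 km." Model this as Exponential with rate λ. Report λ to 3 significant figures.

λ ≈ 0.0613

Exponential mean = 1/λ, so λ = 1/16.3 = 0.0613.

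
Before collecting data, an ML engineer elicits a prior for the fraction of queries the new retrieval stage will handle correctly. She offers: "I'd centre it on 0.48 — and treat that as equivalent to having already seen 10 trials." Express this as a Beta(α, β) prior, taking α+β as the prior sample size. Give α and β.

α = 4.8, β = 5.2

Under the effective-sample-size interpretation, Beta(α, β) has prior mean α/(α+β) and prior sample size α+β.
So α+β = 10 and α/(α+β) = 0.48, giving α = 0.48·10 = 4.8 and β = 10 − 4.8 = 5.2.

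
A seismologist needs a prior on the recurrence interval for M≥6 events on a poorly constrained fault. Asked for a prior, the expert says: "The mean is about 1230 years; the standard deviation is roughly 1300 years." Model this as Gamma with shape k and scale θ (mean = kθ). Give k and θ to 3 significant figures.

k ≈ 0.895, θ ≈ 1370

For Gamma(k, scale θ): mean = kθ, variance = kθ², so CV = 1/√k.
CV = SD/mean = 1300/1230 = 1.057, hence k = 1/CV² = 0.895.
Then θ = mean/k = 1230/0.895 = 1370.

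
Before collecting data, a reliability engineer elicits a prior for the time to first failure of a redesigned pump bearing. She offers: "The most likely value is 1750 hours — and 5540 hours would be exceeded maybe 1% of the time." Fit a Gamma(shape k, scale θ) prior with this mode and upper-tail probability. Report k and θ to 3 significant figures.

k ≈ 4.35, θ ≈ 523

Gamma(k,θ) with k>1 has mode (k−1)θ, so θ = 1750/(k−1).
Need P(X < 5540) = 0.99 with θ tied to k this way. Start at k = 2, θ = 1750: P(X<5540) ≈ 0.824.
Too low — raise k to concentrate. Iterating converges to k ≈ 4.35.
Then θ = 1750/(4.35−1) ≈ 523.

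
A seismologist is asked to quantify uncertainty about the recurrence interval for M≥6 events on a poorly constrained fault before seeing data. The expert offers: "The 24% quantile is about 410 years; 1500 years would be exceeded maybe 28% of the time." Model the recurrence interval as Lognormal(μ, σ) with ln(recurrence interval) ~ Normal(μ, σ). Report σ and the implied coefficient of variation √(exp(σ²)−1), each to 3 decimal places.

If T ~ Lognormal(μ,σ) then ln T ~ Normal(μ,σ), so the p-quantile of ln T is μ + z_p·σ.
ln(410) = 6.016 and ln(1500) = 7.313; z_{0.24} = -0.7063, z_{0.72} = 0.5828.
σ = (7.313 − 6.016)/(0.5828 − (-0.7063)) = 1.006.
μ = 6.016 − (-0.7063)·1.006 = 6.727.
CV = √(exp(σ²)−1) = √(exp(1.0123)−1) = 1.324.

σ ≈ 1.006, CV ≈ 1.324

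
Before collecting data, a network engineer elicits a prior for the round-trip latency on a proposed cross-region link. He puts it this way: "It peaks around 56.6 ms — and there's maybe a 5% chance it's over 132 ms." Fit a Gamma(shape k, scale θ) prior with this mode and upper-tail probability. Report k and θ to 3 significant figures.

k ≈ 4.82, θ ≈ 14.8

Gamma(k,θ) with k>1 has mode (k−1)θ, so θ = 56.6/(k−1).
Need P(X < 132) = 0.95 with θ tied to k this way. Start at k = 2, θ = 56.6: P(X<132) ≈ 0.676.
Too low — raise k to concentrate. Iterating converges to k ≈ 4.82.
Then θ = 56.6/(4.82−1) ≈ 14.8.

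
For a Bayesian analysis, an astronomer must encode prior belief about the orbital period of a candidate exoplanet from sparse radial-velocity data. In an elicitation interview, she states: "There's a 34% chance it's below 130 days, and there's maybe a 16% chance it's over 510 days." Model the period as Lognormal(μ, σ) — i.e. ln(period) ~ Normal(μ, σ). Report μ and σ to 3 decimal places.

If T ~ Lognormal(μ,σ) then ln T ~ Normal(μ,σ), so the p-quantile of ln T is μ + z_p·σ.
ln(130) = 4.868 and ln(510) = 6.234; z_{0.34} = -0.4125, z_{0.84} = 0.9945.
σ = (6.234 − 4.868)/(0.9945 − (-0.4125)) = 0.972.
μ = 4.868 − (-0.4125)·0.972 = 5.268.

μ ≈ 5.268, σ ≈ 0.972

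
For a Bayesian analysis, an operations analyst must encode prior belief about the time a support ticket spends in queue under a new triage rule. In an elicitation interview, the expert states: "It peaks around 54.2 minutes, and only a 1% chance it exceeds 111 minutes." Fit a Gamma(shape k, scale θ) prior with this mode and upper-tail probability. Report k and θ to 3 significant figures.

Gamma(k,θ) with k>1 has mode (k−1)θ, so θ = 54.2/(k−1).
Need P(X < 111) = 0.99 with θ tied to k this way. Start at k = 2, θ = 54.2: P(X<111) ≈ 0.607.
Too low — raise k to concentrate. Iterating converges to k ≈ 10.5.
Then θ = 54.2/(10.5−1) ≈ 5.7.

k ≈ 10.5, θ ≈ 5.7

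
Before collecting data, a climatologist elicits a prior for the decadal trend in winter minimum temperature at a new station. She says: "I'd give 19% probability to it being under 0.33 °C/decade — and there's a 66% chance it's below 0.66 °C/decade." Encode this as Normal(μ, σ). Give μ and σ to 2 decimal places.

μ = 0.55, σ = 0.26

The p-quantile of Normal(μ,σ) is μ + z_p·σ, with z_{0.19} = -0.8779 and z_{0.66} = 0.4125.
Eliminate σ: μ = (z₂·x₁ − z₁·x₂)/(z₂ − z₁) = (0.4125·0.33 − (-0.8779)·0.66)/1.29 = 0.55.
Then σ = (x₂ − x₁)/(z₂ − z₁) = (0.66 − 0.33)/1.29 = 0.26.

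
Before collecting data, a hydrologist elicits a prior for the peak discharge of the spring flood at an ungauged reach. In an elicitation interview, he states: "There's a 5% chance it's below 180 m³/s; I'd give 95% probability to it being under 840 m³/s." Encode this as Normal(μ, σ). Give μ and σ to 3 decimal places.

μ = 510.000, σ = 200.626

For Normal(μ,σ), the p-quantile is μ + z_p·σ. Here z_{0.05} = -1.645, z_{0.95} = 1.645.
So 180 = μ − 1.645σ and 840 = μ + 1.645σ.
Subtracting: σ = (840 − 180)/(1.645 − (-1.645)) = 200.626.
Then μ = 180 − (-1.645)·200.626 = 510.000.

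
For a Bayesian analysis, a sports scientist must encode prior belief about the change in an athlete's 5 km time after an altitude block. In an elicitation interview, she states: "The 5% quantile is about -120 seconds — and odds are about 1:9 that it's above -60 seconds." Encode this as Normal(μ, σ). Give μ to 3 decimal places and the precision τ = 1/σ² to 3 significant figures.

For Normal(μ,σ), the p-quantile is μ + z_p·σ. Here z_{0.05} = -1.645, z_{0.9} = 1.282.
So -120 = μ − 1.645σ and -60 = μ + 1.282σ.
Subtracting: σ = (-60 − -120)/(1.282 − (-1.645)) = 20.503.
Then μ = -120 − (-1.645)·20.503 = -86.276.
Precision τ = 1/σ² = 1/20.5² = 0.00238.

μ = -86.276, τ = 0.00238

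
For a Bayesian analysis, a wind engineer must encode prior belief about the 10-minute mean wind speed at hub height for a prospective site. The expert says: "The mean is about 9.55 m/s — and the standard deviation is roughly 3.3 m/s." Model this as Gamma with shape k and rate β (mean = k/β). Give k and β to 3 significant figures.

For Gamma(k, rate β): mean = k/β, variance = k/β², so CV = 1/√k.
CV = SD/mean = 3.3/9.55 = 0.3455, hence k = 1/CV² = 8.37.
Then β = k/mean = 8.37/9.55 = 0.877.

k ≈ 8.37, β ≈ 0.877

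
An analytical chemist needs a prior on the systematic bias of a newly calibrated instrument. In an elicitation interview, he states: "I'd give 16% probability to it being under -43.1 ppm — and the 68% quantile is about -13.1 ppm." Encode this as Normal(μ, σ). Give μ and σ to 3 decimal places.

For Normal(μ,σ), the p-quantile is μ + z_p·σ. Here z_{0.16} = -0.9945, z_{0.68} = 0.4677.
So -43.1 = μ − 0.9945σ and -13.1 = μ + 0.4677σ.
Subtracting: σ = (-13.1 − -43.1)/(0.4677 − (-0.9945)) = 20.518.
Then μ = -43.1 − (-0.9945)·20.518 = -22.696.

μ = -22.696, σ = 20.518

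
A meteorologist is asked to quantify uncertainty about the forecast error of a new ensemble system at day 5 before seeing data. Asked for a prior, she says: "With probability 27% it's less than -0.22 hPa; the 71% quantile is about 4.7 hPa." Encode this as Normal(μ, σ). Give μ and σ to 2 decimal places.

μ = 2.37, σ = 4.22

For Normal(μ,σ), the p-quantile is μ + z_p·σ. Here z_{0.27} = -0.6128, z_{0.71} = 0.5534.
So -0.22 = μ − 0.6128σ and 4.7 = μ + 0.5534σ.
Subtracting: σ = (4.7 − -0.22)/(0.5534 − (-0.6128)) = 4.22.
Then μ = -0.22 − (-0.6128)·4.22 = 2.37.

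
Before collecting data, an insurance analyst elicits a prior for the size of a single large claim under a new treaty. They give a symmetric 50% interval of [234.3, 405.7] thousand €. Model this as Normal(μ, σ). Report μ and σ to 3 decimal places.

μ = 320.000, σ = 127.059

A symmetric 50% interval runs μ ± z·σ with z = 0.6745.
Half-width = 85.7, so σ = 85.7/0.6745 = 127.059.
μ is the interval midpoint, 320.000.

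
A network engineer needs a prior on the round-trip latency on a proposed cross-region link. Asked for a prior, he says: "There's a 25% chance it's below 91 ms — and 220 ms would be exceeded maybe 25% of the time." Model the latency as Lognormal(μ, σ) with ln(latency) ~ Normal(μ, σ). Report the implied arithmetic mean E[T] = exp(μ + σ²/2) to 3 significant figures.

E[T] ≈ 175 ms

If T ~ Lognormal(μ,σ) then ln T ~ Normal(μ,σ), so the p-quantile of ln T is μ + z_p·σ.
ln(91) = 4.511 and ln(220) = 5.394; z_{0.25} = -0.6745, z_{0.75} = 0.6745.
σ = (5.394 − 4.511)/(0.6745 − (-0.6745)) = 0.654.
μ = 4.511 − (-0.6745)·0.654 = 4.952.
E[T] = exp(μ + σ²/2) = exp(4.952 + 0.2141) = 175 ms.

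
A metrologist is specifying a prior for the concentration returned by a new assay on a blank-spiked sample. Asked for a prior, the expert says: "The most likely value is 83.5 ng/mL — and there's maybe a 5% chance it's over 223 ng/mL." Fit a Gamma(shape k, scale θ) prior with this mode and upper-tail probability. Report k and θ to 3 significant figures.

Gamma(k,θ) with k>1 has mode (k−1)θ, so θ = 83.5/(k−1).
Need P(X < 223) = 0.95 with θ tied to k this way. Start at k = 2, θ = 83.5: P(X<223) ≈ 0.746.
Too low — raise k to concentrate. Iterating converges to k ≈ 3.79.
Then θ = 83.5/(3.79−1) ≈ 29.9.

k ≈ 3.79, θ ≈ 29.9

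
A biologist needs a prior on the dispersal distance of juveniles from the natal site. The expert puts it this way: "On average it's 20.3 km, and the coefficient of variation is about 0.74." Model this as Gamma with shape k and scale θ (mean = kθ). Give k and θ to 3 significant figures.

k ≈ 1.83, θ ≈ 11.1

For Gamma(k, scale θ): mean = kθ, variance = kθ², so CV = 1/√k.
CV = 0.74, hence k = 1/CV² = 1.83.
Then θ = mean/k = 20.3/1.83 = 11.1.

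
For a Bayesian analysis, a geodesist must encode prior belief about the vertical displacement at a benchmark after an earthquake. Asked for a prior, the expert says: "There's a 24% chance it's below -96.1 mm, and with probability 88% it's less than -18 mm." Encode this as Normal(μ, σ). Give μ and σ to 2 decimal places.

μ = -66.78, σ = 41.51

For Normal(μ,σ), the p-quantile is μ + z_p·σ. Here z_{0.24} = -0.7063, z_{0.88} = 1.175.
So -96.1 = μ − 0.7063σ and -18 = μ + 1.175σ.
Subtracting: σ = (-18 − -96.1)/(1.175 − (-0.7063)) = 41.51.
Then μ = -96.1 − (-0.7063)·41.51 = -66.78.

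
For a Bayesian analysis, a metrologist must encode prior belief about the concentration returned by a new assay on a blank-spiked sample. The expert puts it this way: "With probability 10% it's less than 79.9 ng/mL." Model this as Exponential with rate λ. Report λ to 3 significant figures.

P(T < 79.9) = 1 − e^(−λ·79.9) = 0.1, so λ = −ln(1−0.1)/79.9 = −ln(0.9)/79.9 = 0.00132.

λ ≈ 0.00132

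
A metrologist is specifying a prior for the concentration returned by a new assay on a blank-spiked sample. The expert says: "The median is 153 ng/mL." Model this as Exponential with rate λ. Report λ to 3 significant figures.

λ ≈ 0.00453

Exponential median = ln 2 / λ, so λ = ln 2 / 153.0 = 0.00453.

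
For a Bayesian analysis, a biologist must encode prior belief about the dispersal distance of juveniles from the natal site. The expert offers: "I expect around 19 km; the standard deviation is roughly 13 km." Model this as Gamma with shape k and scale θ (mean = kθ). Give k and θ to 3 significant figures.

For Gamma(k, scale θ): mean = kθ, variance = kθ², so CV = 1/√k.
CV = SD/mean = 13/19 = 0.6842, hence k = 1/CV² = 2.14.
Then θ = mean/k = 19/2.14 = 8.89.

k ≈ 2.14, θ ≈ 8.89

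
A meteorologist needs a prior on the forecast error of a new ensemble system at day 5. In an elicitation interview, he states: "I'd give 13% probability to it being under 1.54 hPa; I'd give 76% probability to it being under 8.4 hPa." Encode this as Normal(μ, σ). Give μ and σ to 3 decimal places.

The p-quantile of Normal(μ,σ) is μ + z_p·σ, with z_{0.13} = -1.126 and z_{0.76} = 0.7063.
Eliminate σ: μ = (z₂·x₁ − z₁·x₂)/(z₂ − z₁) = (0.7063·1.54 − (-1.126)·8.4)/1.833 = 5.756.
Then σ = (x₂ − x₁)/(z₂ − z₁) = (8.4 − 1.54)/1.833 = 3.743.

μ = 5.756, σ = 3.743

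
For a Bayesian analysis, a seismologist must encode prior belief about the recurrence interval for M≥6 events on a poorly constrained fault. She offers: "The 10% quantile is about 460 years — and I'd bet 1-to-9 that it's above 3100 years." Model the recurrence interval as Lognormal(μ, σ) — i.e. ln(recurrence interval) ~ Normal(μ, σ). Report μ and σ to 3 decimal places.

μ ≈ 7.085, σ ≈ 0.744

If T ~ Lognormal(μ,σ) then ln T ~ Normal(μ,σ), so the p-quantile of ln T is μ + z_p·σ.
ln(460) = 6.131 and ln(3100) = 8.039; z_{0.1} = -1.282, z_{0.9} = 1.282.
σ = (8.039 − 6.131)/(1.282 − (-1.282)) = 0.744.
μ = 6.131 − (-1.282)·0.744 = 7.085.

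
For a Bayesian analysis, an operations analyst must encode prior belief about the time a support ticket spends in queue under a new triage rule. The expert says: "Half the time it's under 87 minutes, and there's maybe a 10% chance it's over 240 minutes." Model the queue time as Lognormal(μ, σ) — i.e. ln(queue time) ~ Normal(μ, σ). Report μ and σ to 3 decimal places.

μ ≈ 4.466, σ ≈ 0.792

If T ~ Lognormal(μ,σ) then ln T ~ Normal(μ,σ), so the p-quantile of ln T is μ + z_p·σ.
ln(87) = 4.466 and ln(240) = 5.481; z_{0.5} = 0, z_{0.9} = 1.282.
σ = (5.481 − 4.466)/(1.282 − (0)) = 0.792.
μ = 4.466 − (0)·0.792 = 4.466.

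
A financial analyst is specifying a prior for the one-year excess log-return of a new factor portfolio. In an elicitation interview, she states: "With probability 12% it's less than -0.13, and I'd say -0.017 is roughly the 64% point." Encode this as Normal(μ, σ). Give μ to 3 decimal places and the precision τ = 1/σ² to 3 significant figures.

μ = -0.043, τ = 184

The p-quantile of Normal(μ,σ) is μ + z_p·σ, with z_{0.12} = -1.175 and z_{0.64} = 0.3585.
Eliminate σ: μ = (z₂·x₁ − z₁·x₂)/(z₂ − z₁) = (0.3585·-0.13 − (-1.175)·-0.017)/1.533 = -0.043.
Then σ = (x₂ − x₁)/(z₂ − z₁) = (-0.017 − -0.13)/1.533 = 0.074.
Precision τ = 1/σ² = 1/0.07369² = 184.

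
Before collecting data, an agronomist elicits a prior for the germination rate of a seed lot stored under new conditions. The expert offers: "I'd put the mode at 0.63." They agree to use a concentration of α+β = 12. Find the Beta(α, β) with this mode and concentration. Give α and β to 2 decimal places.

For α,β > 1 the Beta mode is (α−1)/(α+β−2). With α+β = 12, the mode is (α−1)/10.
Set (α−1)/10 = 0.63 → α = 1 + 0.63·10 = 7.30.
β = 12 − α = 4.70.

α = 7.30, β = 4.70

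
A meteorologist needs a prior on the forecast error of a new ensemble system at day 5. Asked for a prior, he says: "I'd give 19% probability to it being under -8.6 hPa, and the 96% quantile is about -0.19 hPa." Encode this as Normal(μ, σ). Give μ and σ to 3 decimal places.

μ = -5.791, σ = 3.199

For Normal(μ,σ), the p-quantile is μ + z_p·σ. Here z_{0.19} = -0.8779, z_{0.96} = 1.751.
So -8.6 = μ − 0.8779σ and -0.19 = μ + 1.751σ.
Subtracting: σ = (-0.19 − -8.6)/(1.751 − (-0.8779)) = 3.199.
Then μ = -8.6 − (-0.8779)·3.199 = -5.791.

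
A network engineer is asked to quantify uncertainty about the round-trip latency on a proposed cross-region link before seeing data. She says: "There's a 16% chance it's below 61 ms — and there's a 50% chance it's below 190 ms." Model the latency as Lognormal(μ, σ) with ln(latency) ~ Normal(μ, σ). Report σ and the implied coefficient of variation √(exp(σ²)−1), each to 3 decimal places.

If T ~ Lognormal(μ,σ) then ln T ~ Normal(μ,σ), so the p-quantile of ln T is μ + z_p·σ.
ln(61) = 4.111 and ln(190) = 5.247; z_{0.16} = -0.9945, z_{0.5} = 0.
σ = (5.247 − 4.111)/(0 − (-0.9945)) = 1.142.
μ = 4.111 − (-0.9945)·1.142 = 5.247.
CV = √(exp(σ²)−1) = √(exp(1.3053)−1) = 1.640.

σ ≈ 1.142, CV ≈ 1.640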